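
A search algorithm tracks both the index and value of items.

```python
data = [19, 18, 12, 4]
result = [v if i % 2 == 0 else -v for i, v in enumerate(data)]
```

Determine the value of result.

Step 1: For each (i, v), keep v if i is even, negate if odd:
  i=0 (even): keep 19
  i=1 (odd): negate to -18
  i=2 (even): keep 12
  i=3 (odd): negate to -4
Therefore result = [19, -18, 12, -4].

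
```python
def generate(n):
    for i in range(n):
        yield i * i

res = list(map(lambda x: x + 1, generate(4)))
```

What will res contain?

Step 1: generate(4) yields squares: [0, 1, 4, 9].
Step 2: map adds 1 to each: [1, 2, 5, 10].
Therefore res = [1, 2, 5, 10].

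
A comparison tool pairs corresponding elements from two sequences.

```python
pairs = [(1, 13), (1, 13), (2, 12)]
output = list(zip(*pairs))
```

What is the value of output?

Step 1: zip(*pairs) transposes: unzips [(1, 13), (1, 13), (2, 12)] into separate sequences.
Step 2: First elements: (1, 1, 2), second elements: (13, 13, 12).
Therefore output = [(1, 1, 2), (13, 13, 12)].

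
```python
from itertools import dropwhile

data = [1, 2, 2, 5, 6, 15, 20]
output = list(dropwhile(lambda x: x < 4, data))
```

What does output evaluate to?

Step 1: dropwhile drops elements while < 4:
  1 < 4: dropped
  2 < 4: dropped
  2 < 4: dropped
  5: kept (dropping stopped)
Step 2: Remaining elements kept regardless of condition.
Therefore output = [5, 6, 15, 20].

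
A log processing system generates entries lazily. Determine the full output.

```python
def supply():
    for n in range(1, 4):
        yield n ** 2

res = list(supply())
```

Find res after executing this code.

Step 1: For each n in range(1, 4), yield n**2:
  n=1: yield 1**2 = 1
  n=2: yield 2**2 = 4
  n=3: yield 3**2 = 9
Therefore res = [1, 4, 9].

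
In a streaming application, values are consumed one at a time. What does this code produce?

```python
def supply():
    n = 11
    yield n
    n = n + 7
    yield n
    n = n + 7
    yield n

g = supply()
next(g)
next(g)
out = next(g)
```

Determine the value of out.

Step 1: Trace through generator execution:
  Yield 1: n starts at 11, yield 11
  Yield 2: n = 11 + 7 = 18, yield 18
  Yield 3: n = 18 + 7 = 25, yield 25
Step 2: First next() gets 11, second next() gets the second value, third next() yields 25.
Therefore out = 25.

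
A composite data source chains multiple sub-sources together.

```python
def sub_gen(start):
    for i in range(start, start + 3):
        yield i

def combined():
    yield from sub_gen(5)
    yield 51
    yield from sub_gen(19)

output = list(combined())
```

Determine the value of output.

Step 1: combined() delegates to sub_gen(5):
  yield 5
  yield 6
  yield 7
Step 2: yield 51
Step 3: Delegates to sub_gen(19):
  yield 19
  yield 20
  yield 21
Therefore output = [5, 6, 7, 51, 19, 20, 21].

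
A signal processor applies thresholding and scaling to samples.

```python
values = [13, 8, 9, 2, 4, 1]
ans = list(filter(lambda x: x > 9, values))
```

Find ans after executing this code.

Step 1: Filter elements > 9:
  13: kept
  8: removed
  9: removed
  2: removed
  4: removed
  1: removed
Therefore ans = [13].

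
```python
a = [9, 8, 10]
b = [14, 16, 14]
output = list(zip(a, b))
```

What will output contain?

Step 1: zip pairs elements at same index:
  Index 0: (9, 14)
  Index 1: (8, 16)
  Index 2: (10, 14)
Therefore output = [(9, 14), (8, 16), (10, 14)].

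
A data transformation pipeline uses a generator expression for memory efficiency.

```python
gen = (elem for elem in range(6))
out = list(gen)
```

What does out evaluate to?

Step 1: Generator expression iterates range(6): [0, 1, 2, 3, 4, 5].
Step 2: list() collects all values.
Therefore out = [0, 1, 2, 3, 4, 5].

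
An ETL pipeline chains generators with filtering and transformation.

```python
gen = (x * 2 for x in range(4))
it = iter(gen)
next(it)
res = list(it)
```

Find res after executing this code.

Step 1: Generator produces [0, 2, 4, 6].
Step 2: next(it) consumes first element (0).
Step 3: list(it) collects remaining: [2, 4, 6].
Therefore res = [2, 4, 6].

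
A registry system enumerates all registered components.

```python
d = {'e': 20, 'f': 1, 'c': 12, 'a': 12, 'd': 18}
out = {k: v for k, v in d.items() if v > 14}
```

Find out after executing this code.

Step 1: Filter items where value > 14:
  'e': 20 > 14: kept
  'f': 1 <= 14: removed
  'c': 12 <= 14: removed
  'a': 12 <= 14: removed
  'd': 18 > 14: kept
Therefore out = {'e': 20, 'd': 18}.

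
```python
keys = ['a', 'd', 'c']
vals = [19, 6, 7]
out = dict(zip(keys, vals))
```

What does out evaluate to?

Step 1: zip pairs keys with values:
  'a' -> 19
  'd' -> 6
  'c' -> 7
Therefore out = {'a': 19, 'd': 6, 'c': 7}.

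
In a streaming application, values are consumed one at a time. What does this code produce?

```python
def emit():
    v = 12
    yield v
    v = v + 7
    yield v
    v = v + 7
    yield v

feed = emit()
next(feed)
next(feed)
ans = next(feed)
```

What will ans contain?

Step 1: Trace through generator execution:
  Yield 1: v starts at 12, yield 12
  Yield 2: v = 12 + 7 = 19, yield 19
  Yield 3: v = 19 + 7 = 26, yield 26
Step 2: First next() gets 12, second next() gets the second value, third next() yields 26.
Therefore ans = 26.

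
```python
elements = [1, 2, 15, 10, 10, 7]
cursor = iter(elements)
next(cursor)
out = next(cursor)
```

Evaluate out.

Step 1: Create iterator over [1, 2, 15, 10, 10, 7].
Step 2: next() consumes 1.
Step 3: next() returns 2.
Therefore out = 2.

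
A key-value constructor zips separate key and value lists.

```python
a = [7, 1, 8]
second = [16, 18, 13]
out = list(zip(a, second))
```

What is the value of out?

Step 1: zip pairs elements at same index:
  Index 0: (7, 16)
  Index 1: (1, 18)
  Index 2: (8, 13)
Therefore out = [(7, 16), (1, 18), (8, 13)].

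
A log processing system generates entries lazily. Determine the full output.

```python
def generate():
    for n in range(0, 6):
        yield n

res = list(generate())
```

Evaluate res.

Step 1: The generator yields each value from range(0, 6).
Step 2: list() consumes all yields: [0, 1, 2, 3, 4, 5].
Therefore res = [0, 1, 2, 3, 4, 5].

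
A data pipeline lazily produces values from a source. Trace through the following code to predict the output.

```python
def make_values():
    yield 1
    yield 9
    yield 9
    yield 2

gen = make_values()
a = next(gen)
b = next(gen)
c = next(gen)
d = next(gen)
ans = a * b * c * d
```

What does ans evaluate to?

Step 1: Create generator and consume all values:
  a = next(gen) = 1
  b = next(gen) = 9
  c = next(gen) = 9
  d = next(gen) = 2
Step 2: ans = 1 * 9 * 9 * 2 = 162.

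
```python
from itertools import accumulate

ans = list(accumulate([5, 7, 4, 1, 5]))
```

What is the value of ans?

Step 1: accumulate computes running sums:
  + 5 = 5
  + 7 = 12
  + 4 = 16
  + 1 = 17
  + 5 = 22
Therefore ans = [5, 12, 16, 17, 22].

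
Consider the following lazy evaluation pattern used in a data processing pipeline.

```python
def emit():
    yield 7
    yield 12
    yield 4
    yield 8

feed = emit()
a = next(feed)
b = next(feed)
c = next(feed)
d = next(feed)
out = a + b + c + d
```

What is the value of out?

Step 1: Create generator and consume all values:
  a = next(feed) = 7
  b = next(feed) = 12
  c = next(feed) = 4
  d = next(feed) = 8
Step 2: out = 7 + 12 + 4 + 8 = 31.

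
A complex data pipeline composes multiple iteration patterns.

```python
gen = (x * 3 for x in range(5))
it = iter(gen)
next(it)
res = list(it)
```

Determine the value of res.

Step 1: Generator produces [0, 3, 6, 9, 12].
Step 2: next(it) consumes first element (0).
Step 3: list(it) collects remaining: [3, 6, 9, 12].
Therefore res = [3, 6, 9, 12].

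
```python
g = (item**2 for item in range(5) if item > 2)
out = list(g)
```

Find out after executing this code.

Step 1: For range(5), keep item > 2, then square:
  item=0: 0 <= 2, excluded
  item=1: 1 <= 2, excluded
  item=2: 2 <= 2, excluded
  item=3: 3 > 2, yield 3**2 = 9
  item=4: 4 > 2, yield 4**2 = 16
Therefore out = [9, 16].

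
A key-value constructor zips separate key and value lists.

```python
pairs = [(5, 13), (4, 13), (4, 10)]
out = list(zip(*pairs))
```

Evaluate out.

Step 1: zip(*pairs) transposes: unzips [(5, 13), (4, 13), (4, 10)] into separate sequences.
Step 2: First elements: (5, 4, 4), second elements: (13, 13, 10).
Therefore out = [(5, 4, 4), (13, 13, 10)].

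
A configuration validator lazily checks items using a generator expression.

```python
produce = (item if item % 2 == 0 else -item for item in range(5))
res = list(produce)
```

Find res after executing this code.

Step 1: For each item in range(5), yield item if even, else -item:
  item=0: even, yield 0
  item=1: odd, yield -1
  item=2: even, yield 2
  item=3: odd, yield -3
  item=4: even, yield 4
Therefore res = [0, -1, 2, -3, 4].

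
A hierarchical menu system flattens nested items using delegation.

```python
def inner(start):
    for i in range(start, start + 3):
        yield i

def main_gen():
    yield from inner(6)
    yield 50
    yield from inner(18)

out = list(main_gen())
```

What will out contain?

Step 1: main_gen() delegates to inner(6):
  yield 6
  yield 7
  yield 8
Step 2: yield 50
Step 3: Delegates to inner(18):
  yield 18
  yield 19
  yield 20
Therefore out = [6, 7, 8, 50, 18, 19, 20].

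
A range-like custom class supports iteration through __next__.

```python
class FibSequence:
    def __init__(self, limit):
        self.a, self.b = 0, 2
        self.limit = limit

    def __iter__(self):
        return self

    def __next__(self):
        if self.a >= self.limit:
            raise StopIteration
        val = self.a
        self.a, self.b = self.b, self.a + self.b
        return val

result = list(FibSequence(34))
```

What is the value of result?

Step 1: Fibonacci-like sequence (a=0, b=2) until >= 34:
  Yield 0, then a,b = 2,2
  Yield 2, then a,b = 2,4
  Yield 2, then a,b = 4,6
  Yield 4, then a,b = 6,10
  Yield 6, then a,b = 10,16
  Yield 10, then a,b = 16,26
  Yield 16, then a,b = 26,42
  Yield 26, then a,b = 42,68
Step 2: 42 >= 34, stop.
Therefore result = [0, 2, 2, 4, 6, 10, 16, 26].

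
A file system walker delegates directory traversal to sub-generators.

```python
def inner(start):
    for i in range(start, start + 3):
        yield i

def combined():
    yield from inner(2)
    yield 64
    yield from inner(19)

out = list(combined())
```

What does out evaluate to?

Step 1: combined() delegates to inner(2):
  yield 2
  yield 3
  yield 4
Step 2: yield 64
Step 3: Delegates to inner(19):
  yield 19
  yield 20
  yield 21
Therefore out = [2, 3, 4, 64, 19, 20, 21].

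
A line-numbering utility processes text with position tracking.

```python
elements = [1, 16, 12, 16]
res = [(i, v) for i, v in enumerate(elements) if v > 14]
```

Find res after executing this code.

Step 1: Filter enumerate([1, 16, 12, 16]) keeping v > 14:
  (0, 1): 1 <= 14, excluded
  (1, 16): 16 > 14, included
  (2, 12): 12 <= 14, excluded
  (3, 16): 16 > 14, included
Therefore res = [(1, 16), (3, 16)].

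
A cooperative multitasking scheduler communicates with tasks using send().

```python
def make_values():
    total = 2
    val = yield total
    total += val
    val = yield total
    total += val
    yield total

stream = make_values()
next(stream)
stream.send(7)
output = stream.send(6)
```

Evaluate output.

Step 1: next() -> yield total=2.
Step 2: send(7) -> val=7, total = 2+7 = 9, yield 9.
Step 3: send(6) -> val=6, total = 9+6 = 15, yield 15.
Therefore output = 15.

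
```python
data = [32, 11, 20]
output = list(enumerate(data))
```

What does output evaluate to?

Step 1: enumerate pairs each element with its index:
  (0, 32)
  (1, 11)
  (2, 20)
Therefore output = [(0, 32), (1, 11), (2, 20)].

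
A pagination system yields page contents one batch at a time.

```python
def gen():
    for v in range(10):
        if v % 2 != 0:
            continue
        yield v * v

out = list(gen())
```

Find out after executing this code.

Step 1: Only yield v**2 when v is divisible by 2:
  v=0: 0 % 2 == 0, yield 0**2 = 0
  v=2: 2 % 2 == 0, yield 2**2 = 4
  v=4: 4 % 2 == 0, yield 4**2 = 16
  v=6: 6 % 2 == 0, yield 6**2 = 36
  v=8: 8 % 2 == 0, yield 8**2 = 64
Therefore out = [0, 4, 16, 36, 64].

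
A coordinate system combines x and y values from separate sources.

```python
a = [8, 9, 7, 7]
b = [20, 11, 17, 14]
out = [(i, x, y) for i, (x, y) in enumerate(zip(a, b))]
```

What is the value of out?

Step 1: enumerate(zip(a, b)) gives index with paired elements:
  i=0: (8, 20)
  i=1: (9, 11)
  i=2: (7, 17)
  i=3: (7, 14)
Therefore out = [(0, 8, 20), (1, 9, 11), (2, 7, 17), (3, 7, 14)].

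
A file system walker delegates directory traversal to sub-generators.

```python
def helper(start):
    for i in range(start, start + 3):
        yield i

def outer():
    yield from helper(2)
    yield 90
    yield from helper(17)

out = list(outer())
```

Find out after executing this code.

Step 1: outer() delegates to helper(2):
  yield 2
  yield 3
  yield 4
Step 2: yield 90
Step 3: Delegates to helper(17):
  yield 17
  yield 18
  yield 19
Therefore out = [2, 3, 4, 90, 17, 18, 19].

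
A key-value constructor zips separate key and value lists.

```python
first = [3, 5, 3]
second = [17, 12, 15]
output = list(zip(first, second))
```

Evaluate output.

Step 1: zip pairs elements at same index:
  Index 0: (3, 17)
  Index 1: (5, 12)
  Index 2: (3, 15)
Therefore output = [(3, 17), (5, 12), (3, 15)].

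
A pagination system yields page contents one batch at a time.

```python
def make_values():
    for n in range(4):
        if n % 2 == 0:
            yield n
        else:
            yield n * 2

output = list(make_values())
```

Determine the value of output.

Step 1: For each n in range(4), yield n if even, else n*2:
  n=0 (even): yield 0
  n=1 (odd): yield 1*2 = 2
  n=2 (even): yield 2
  n=3 (odd): yield 3*2 = 6
Therefore output = [0, 2, 2, 6].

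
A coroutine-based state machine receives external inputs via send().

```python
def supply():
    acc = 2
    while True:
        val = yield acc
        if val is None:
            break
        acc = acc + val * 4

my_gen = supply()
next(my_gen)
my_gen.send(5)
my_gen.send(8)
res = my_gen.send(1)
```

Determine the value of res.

Step 1: next() -> yield acc=2.
Step 2: send(5) -> val=5, acc = 2 + 5*4 = 22, yield 22.
Step 3: send(8) -> val=8, acc = 22 + 8*4 = 54, yield 54.
Step 4: send(1) -> val=1, acc = 54 + 1*4 = 58, yield 58.
Therefore res = 58.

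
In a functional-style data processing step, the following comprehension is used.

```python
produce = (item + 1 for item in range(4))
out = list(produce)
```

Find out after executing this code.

Step 1: For each item in range(4), compute item+1:
  item=0: 0+1 = 1
  item=1: 1+1 = 2
  item=2: 2+1 = 3
  item=3: 3+1 = 4
Therefore out = [1, 2, 3, 4].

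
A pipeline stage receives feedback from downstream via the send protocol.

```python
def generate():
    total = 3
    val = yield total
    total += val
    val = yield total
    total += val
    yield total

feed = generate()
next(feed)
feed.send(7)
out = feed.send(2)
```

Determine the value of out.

Step 1: next() -> yield total=3.
Step 2: send(7) -> val=7, total = 3+7 = 10, yield 10.
Step 3: send(2) -> val=2, total = 10+2 = 12, yield 12.
Therefore out = 12.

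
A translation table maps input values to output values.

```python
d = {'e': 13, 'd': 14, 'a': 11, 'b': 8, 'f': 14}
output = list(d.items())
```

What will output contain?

Step 1: d.items() returns (key, value) pairs in insertion order.
Therefore output = [('e', 13), ('d', 14), ('a', 11), ('b', 8), ('f', 14)].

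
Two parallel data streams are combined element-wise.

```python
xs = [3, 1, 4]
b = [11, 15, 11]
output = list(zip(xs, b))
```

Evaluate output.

Step 1: zip pairs elements at same index:
  Index 0: (3, 11)
  Index 1: (1, 15)
  Index 2: (4, 11)
Therefore output = [(3, 11), (1, 15), (4, 11)].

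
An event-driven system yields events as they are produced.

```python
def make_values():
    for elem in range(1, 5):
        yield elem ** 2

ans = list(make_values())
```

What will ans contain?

Step 1: For each elem in range(1, 5), yield elem**2:
  elem=1: yield 1**2 = 1
  elem=2: yield 2**2 = 4
  elem=3: yield 3**2 = 9
  elem=4: yield 4**2 = 16
Therefore ans = [1, 4, 9, 16].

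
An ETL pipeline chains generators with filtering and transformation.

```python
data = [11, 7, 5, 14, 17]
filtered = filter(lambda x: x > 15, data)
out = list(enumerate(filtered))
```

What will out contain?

Step 1: Filter [11, 7, 5, 14, 17] for > 15: [17].
Step 2: enumerate re-indexes from 0: [(0, 17)].
Therefore out = [(0, 17)].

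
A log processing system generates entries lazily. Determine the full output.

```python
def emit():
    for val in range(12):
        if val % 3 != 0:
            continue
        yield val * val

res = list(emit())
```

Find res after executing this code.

Step 1: Only yield val**2 when val is divisible by 3:
  val=0: 0 % 3 == 0, yield 0**2 = 0
  val=3: 3 % 3 == 0, yield 3**2 = 9
  val=6: 6 % 3 == 0, yield 6**2 = 36
  val=9: 9 % 3 == 0, yield 9**2 = 81
Therefore res = [0, 9, 36, 81].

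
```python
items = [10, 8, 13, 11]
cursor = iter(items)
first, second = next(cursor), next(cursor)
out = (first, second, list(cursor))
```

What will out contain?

Step 1: Create iterator over [10, 8, 13, 11].
Step 2: first = 10, second = 8.
Step 3: Remaining elements: [13, 11].
Therefore out = (10, 8, [13, 11]).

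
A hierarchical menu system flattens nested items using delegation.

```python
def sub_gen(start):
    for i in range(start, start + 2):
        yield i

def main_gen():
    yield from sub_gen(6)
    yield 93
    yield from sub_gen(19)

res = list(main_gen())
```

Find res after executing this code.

Step 1: main_gen() delegates to sub_gen(6):
  yield 6
  yield 7
Step 2: yield 93
Step 3: Delegates to sub_gen(19):
  yield 19
  yield 20
Therefore res = [6, 7, 93, 19, 20].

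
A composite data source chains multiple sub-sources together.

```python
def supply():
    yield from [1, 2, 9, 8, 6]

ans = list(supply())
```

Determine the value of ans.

Step 1: yield from delegates to the iterable, yielding each element.
Step 2: Collected values: [1, 2, 9, 8, 6].
Therefore ans = [1, 2, 9, 8, 6].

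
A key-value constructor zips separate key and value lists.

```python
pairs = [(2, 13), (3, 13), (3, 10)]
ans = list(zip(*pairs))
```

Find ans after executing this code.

Step 1: zip(*pairs) transposes: unzips [(2, 13), (3, 13), (3, 10)] into separate sequences.
Step 2: First elements: (2, 3, 3), second elements: (13, 13, 10).
Therefore ans = [(2, 3, 3), (13, 13, 10)].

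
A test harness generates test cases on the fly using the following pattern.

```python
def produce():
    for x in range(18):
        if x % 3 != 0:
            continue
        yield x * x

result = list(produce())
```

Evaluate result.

Step 1: Only yield x**2 when x is divisible by 3:
  x=0: 0 % 3 == 0, yield 0**2 = 0
  x=3: 3 % 3 == 0, yield 3**2 = 9
  x=6: 6 % 3 == 0, yield 6**2 = 36
  x=9: 9 % 3 == 0, yield 9**2 = 81
  x=12: 12 % 3 == 0, yield 12**2 = 144
  x=15: 15 % 3 == 0, yield 15**2 = 225
Therefore result = [0, 9, 36, 81, 144, 225].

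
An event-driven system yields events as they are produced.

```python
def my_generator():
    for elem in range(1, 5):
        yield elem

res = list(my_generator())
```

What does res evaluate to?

Step 1: The generator yields each value from range(1, 5).
Step 2: list() consumes all yields: [1, 2, 3, 4].
Therefore res = [1, 2, 3, 4].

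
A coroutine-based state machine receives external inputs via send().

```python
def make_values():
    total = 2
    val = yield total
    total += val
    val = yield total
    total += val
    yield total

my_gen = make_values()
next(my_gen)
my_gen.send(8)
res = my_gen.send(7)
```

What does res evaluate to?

Step 1: next() -> yield total=2.
Step 2: send(8) -> val=8, total = 2+8 = 10, yield 10.
Step 3: send(7) -> val=7, total = 10+7 = 17, yield 17.
Therefore res = 17.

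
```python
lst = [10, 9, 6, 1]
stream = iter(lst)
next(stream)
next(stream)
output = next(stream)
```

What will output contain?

Step 1: Create iterator over [10, 9, 6, 1].
Step 2: next() consumes 10.
Step 3: next() consumes 9.
Step 4: next() returns 6.
Therefore output = 6.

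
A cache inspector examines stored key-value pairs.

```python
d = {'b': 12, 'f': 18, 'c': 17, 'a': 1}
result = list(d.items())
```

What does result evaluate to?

Step 1: d.items() returns (key, value) pairs in insertion order.
Therefore result = [('b', 12), ('f', 18), ('c', 17), ('a', 1)].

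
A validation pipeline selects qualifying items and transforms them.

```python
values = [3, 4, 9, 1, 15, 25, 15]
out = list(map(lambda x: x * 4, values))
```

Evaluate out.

Step 1: Apply lambda x: x * 4 to each element:
  3 -> 12
  4 -> 16
  9 -> 36
  1 -> 4
  15 -> 60
  25 -> 100
  15 -> 60
Therefore out = [12, 16, 36, 4, 60, 100, 60].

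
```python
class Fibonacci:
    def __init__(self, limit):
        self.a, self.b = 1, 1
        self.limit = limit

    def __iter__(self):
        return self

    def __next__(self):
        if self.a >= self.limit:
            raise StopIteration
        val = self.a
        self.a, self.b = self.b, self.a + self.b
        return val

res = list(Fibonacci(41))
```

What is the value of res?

Step 1: Fibonacci-like sequence (a=1, b=1) until >= 41:
  Yield 1, then a,b = 1,2
  Yield 1, then a,b = 2,3
  Yield 2, then a,b = 3,5
  Yield 3, then a,b = 5,8
  Yield 5, then a,b = 8,13
  Yield 8, then a,b = 13,21
  Yield 13, then a,b = 21,34
  Yield 21, then a,b = 34,55
  Yield 34, then a,b = 55,89
Step 2: 55 >= 41, stop.
Therefore res = [1, 1, 2, 3, 5, 8, 13, 21, 34].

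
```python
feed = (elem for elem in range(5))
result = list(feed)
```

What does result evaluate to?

Step 1: Generator expression iterates range(5): [0, 1, 2, 3, 4].
Step 2: list() collects all values.
Therefore result = [0, 1, 2, 3, 4].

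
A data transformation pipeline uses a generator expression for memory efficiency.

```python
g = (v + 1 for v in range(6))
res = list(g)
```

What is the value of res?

Step 1: For each v in range(6), compute v+1:
  v=0: 0+1 = 1
  v=1: 1+1 = 2
  v=2: 2+1 = 3
  v=3: 3+1 = 4
  v=4: 4+1 = 5
  v=5: 5+1 = 6
Therefore res = [1, 2, 3, 4, 5, 6].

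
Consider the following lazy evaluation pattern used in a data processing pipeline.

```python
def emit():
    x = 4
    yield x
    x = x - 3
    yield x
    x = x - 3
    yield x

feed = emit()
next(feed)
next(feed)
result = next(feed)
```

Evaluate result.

Step 1: Trace through generator execution:
  Yield 1: x starts at 4, yield 4
  Yield 2: x = 4 - 3 = 1, yield 1
  Yield 3: x = 1 - 3 = -2, yield -2
Step 2: First next() gets 4, second next() gets the second value, third next() yields -2.
Therefore result = -2.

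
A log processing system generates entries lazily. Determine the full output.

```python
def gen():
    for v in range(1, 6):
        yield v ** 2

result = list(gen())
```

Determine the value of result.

Step 1: For each v in range(1, 6), yield v**2:
  v=1: yield 1**2 = 1
  v=2: yield 2**2 = 4
  v=3: yield 3**2 = 9
  v=4: yield 4**2 = 16
  v=5: yield 5**2 = 25
Therefore result = [1, 4, 9, 16, 25].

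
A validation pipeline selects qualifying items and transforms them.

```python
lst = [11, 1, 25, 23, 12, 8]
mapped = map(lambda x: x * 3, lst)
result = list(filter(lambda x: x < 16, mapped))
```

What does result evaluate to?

Step 1: Map x * 3:
  11 -> 33
  1 -> 3
  25 -> 75
  23 -> 69
  12 -> 36
  8 -> 24
Step 2: Filter for < 16:
  33: removed
  3: kept
  75: removed
  69: removed
  36: removed
  24: removed
Therefore result = [3].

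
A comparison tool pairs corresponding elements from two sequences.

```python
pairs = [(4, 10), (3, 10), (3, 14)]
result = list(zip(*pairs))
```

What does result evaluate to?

Step 1: zip(*pairs) transposes: unzips [(4, 10), (3, 10), (3, 14)] into separate sequences.
Step 2: First elements: (4, 3, 3), second elements: (10, 10, 14).
Therefore result = [(4, 3, 3), (10, 10, 14)].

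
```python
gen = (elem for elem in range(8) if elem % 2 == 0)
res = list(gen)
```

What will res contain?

Step 1: Filter range(8) keeping only even values:
  elem=0: even, included
  elem=1: odd, excluded
  elem=2: even, included
  elem=3: odd, excluded
  elem=4: even, included
  elem=5: odd, excluded
  elem=6: even, included
  elem=7: odd, excluded
Therefore res = [0, 2, 4, 6].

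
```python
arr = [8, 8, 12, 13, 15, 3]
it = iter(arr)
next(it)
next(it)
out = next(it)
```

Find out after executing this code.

Step 1: Create iterator over [8, 8, 12, 13, 15, 3].
Step 2: next() consumes 8.
Step 3: next() consumes 8.
Step 4: next() returns 12.
Therefore out = 12.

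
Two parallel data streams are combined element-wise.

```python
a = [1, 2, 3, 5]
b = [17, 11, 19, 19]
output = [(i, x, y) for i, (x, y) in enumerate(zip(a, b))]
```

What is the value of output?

Step 1: enumerate(zip(a, b)) gives index with paired elements:
  i=0: (1, 17)
  i=1: (2, 11)
  i=2: (3, 19)
  i=3: (5, 19)
Therefore output = [(0, 1, 17), (1, 2, 11), (2, 3, 19), (3, 5, 19)].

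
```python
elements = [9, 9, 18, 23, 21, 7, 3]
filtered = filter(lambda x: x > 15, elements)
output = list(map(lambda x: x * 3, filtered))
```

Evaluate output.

Step 1: Filter elements for elements > 15:
  9: removed
  9: removed
  18: kept
  23: kept
  21: kept
  7: removed
  3: removed
Step 2: Map x * 3 on filtered [18, 23, 21]:
  18 -> 54
  23 -> 69
  21 -> 63
Therefore output = [54, 69, 63].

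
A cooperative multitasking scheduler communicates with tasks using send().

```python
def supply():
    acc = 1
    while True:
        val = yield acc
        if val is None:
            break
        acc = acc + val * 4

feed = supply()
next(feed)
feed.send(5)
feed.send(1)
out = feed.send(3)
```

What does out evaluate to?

Step 1: next() -> yield acc=1.
Step 2: send(5) -> val=5, acc = 1 + 5*4 = 21, yield 21.
Step 3: send(1) -> val=1, acc = 21 + 1*4 = 25, yield 25.
Step 4: send(3) -> val=3, acc = 25 + 3*4 = 37, yield 37.
Therefore out = 37.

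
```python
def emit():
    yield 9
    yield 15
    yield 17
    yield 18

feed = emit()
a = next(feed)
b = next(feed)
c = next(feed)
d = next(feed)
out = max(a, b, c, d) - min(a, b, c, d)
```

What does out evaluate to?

Step 1: Create generator and consume all values:
  a = next(feed) = 9
  b = next(feed) = 15
  c = next(feed) = 17
  d = next(feed) = 18
Step 2: max = 18, min = 9, out = 18 - 9 = 9.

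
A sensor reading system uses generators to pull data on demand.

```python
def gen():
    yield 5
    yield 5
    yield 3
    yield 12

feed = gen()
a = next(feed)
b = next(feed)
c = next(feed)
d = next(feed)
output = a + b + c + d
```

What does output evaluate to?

Step 1: Create generator and consume all values:
  a = next(feed) = 5
  b = next(feed) = 5
  c = next(feed) = 3
  d = next(feed) = 12
Step 2: output = 5 + 5 + 3 + 12 = 25.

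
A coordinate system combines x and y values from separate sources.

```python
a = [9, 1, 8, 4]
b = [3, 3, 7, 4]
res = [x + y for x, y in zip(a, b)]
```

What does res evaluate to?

Step 1: Add corresponding elements:
  9 + 3 = 12
  1 + 3 = 4
  8 + 7 = 15
  4 + 4 = 8
Therefore res = [12, 4, 15, 8].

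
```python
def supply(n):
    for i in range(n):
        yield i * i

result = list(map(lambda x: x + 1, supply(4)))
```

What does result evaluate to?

Step 1: supply(4) yields squares: [0, 1, 4, 9].
Step 2: map adds 1 to each: [1, 2, 5, 10].
Therefore result = [1, 2, 5, 10].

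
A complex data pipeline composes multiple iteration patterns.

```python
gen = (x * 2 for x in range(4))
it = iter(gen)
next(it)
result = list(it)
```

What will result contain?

Step 1: Generator produces [0, 2, 4, 6].
Step 2: next(it) consumes first element (0).
Step 3: list(it) collects remaining: [2, 4, 6].
Therefore result = [2, 4, 6].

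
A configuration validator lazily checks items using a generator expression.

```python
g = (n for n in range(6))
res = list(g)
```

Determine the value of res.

Step 1: Generator expression iterates range(6): [0, 1, 2, 3, 4, 5].
Step 2: list() collects all values.
Therefore res = [0, 1, 2, 3, 4, 5].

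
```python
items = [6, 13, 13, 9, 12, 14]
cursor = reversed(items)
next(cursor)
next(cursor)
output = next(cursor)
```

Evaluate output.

Step 1: reversed([6, 13, 13, 9, 12, 14]) gives iterator: [14, 12, 9, 13, 13, 6].
Step 2: First next() = 14, second next() = 12.
Step 3: Third next() = 9.
Therefore output = 9.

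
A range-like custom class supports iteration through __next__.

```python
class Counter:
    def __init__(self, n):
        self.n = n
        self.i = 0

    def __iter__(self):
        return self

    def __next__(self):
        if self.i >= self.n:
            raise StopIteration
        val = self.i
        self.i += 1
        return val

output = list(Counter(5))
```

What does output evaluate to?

Step 1: Counter(5) creates an iterator counting 0 to 4.
Step 2: list() consumes all values: [0, 1, 2, 3, 4].
Therefore output = [0, 1, 2, 3, 4].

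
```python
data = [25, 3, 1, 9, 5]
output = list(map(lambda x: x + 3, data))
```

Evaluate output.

Step 1: Apply lambda x: x + 3 to each element:
  25 -> 28
  3 -> 6
  1 -> 4
  9 -> 12
  5 -> 8
Therefore output = [28, 6, 4, 12, 8].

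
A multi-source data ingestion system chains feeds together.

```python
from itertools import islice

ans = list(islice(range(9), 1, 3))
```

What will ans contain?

Step 1: islice(range(9), 1, 3) takes elements at indices [1, 3).
Step 2: Elements: [1, 2].
Therefore ans = [1, 2].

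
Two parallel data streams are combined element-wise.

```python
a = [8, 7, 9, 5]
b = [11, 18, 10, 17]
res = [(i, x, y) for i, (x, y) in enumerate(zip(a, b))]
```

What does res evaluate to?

Step 1: enumerate(zip(a, b)) gives index with paired elements:
  i=0: (8, 11)
  i=1: (7, 18)
  i=2: (9, 10)
  i=3: (5, 17)
Therefore res = [(0, 8, 11), (1, 7, 18), (2, 9, 10), (3, 5, 17)].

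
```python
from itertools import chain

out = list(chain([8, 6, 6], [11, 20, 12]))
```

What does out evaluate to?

Step 1: chain() concatenates iterables: [8, 6, 6] + [11, 20, 12].
Therefore out = [8, 6, 6, 11, 20, 12].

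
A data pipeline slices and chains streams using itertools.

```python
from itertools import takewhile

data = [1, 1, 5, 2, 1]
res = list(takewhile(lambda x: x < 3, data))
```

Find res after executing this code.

Step 1: takewhile stops at first element >= 3:
  1 < 3: take
  1 < 3: take
  5 >= 3: stop
Therefore res = [1, 1].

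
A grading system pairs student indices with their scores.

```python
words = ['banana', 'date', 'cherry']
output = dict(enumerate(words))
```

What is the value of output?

Step 1: enumerate pairs indices with words:
  0 -> 'banana'
  1 -> 'date'
  2 -> 'cherry'
Therefore output = {0: 'banana', 1: 'date', 2: 'cherry'}.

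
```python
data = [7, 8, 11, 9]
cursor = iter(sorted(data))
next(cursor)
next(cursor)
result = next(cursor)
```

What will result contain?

Step 1: sorted([7, 8, 11, 9]) = [7, 8, 9, 11].
Step 2: Create iterator and skip 2 elements.
Step 3: next() returns 9.
Therefore result = 9.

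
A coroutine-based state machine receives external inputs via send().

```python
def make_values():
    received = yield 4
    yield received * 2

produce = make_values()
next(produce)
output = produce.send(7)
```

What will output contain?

Step 1: next(produce) advances to first yield, producing 4.
Step 2: send(7) resumes, received = 7.
Step 3: yield received * 2 = 7 * 2 = 14.
Therefore output = 14.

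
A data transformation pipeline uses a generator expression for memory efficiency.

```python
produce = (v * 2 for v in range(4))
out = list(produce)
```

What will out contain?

Step 1: For each v in range(4), compute v*2:
  v=0: 0*2 = 0
  v=1: 1*2 = 2
  v=2: 2*2 = 4
  v=3: 3*2 = 6
Therefore out = [0, 2, 4, 6].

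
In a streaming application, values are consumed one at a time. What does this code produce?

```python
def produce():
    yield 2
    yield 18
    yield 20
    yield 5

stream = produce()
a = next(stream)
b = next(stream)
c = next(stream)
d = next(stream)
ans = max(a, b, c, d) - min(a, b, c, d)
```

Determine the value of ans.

Step 1: Create generator and consume all values:
  a = next(stream) = 2
  b = next(stream) = 18
  c = next(stream) = 20
  d = next(stream) = 5
Step 2: max = 20, min = 2, ans = 20 - 2 = 18.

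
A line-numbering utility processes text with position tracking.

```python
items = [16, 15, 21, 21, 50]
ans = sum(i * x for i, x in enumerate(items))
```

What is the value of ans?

Step 1: Compute i * x for each (i, x) in enumerate([16, 15, 21, 21, 50]):
  i=0, x=16: 0*16 = 0
  i=1, x=15: 1*15 = 15
  i=2, x=21: 2*21 = 42
  i=3, x=21: 3*21 = 63
  i=4, x=50: 4*50 = 200
Step 2: sum = 0 + 15 + 42 + 63 + 200 = 320.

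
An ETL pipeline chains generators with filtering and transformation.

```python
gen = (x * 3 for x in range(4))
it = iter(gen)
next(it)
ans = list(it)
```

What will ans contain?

Step 1: Generator produces [0, 3, 6, 9].
Step 2: next(it) consumes first element (0).
Step 3: list(it) collects remaining: [3, 6, 9].
Therefore ans = [3, 6, 9].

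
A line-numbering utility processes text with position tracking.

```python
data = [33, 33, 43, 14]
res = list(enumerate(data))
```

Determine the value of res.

Step 1: enumerate pairs each element with its index:
  (0, 33)
  (1, 33)
  (2, 43)
  (3, 14)
Therefore res = [(0, 33), (1, 33), (2, 43), (3, 14)].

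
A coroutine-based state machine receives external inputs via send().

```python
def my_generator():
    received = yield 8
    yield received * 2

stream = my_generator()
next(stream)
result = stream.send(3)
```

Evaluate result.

Step 1: next(stream) advances to first yield, producing 8.
Step 2: send(3) resumes, received = 3.
Step 3: yield received * 2 = 3 * 2 = 6.
Therefore result = 6.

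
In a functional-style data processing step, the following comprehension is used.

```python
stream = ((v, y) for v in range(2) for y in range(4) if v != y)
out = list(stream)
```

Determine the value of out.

Step 1: Nested generator over range(2) x range(4) where v != y:
  (0, 0): excluded (v == y)
  (0, 1): included
  (0, 2): included
  (0, 3): included
  (1, 0): included
  (1, 1): excluded (v == y)
  (1, 2): included
  (1, 3): included
Therefore out = [(0, 1), (0, 2), (0, 3), (1, 0), (1, 2), (1, 3)].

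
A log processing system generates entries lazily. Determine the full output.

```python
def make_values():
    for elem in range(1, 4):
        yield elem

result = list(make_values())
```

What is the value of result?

Step 1: The generator yields each value from range(1, 4).
Step 2: list() consumes all yields: [1, 2, 3].
Therefore result = [1, 2, 3].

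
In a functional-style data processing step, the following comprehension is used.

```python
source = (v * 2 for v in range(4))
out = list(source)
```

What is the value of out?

Step 1: For each v in range(4), compute v*2:
  v=0: 0*2 = 0
  v=1: 1*2 = 2
  v=2: 2*2 = 4
  v=3: 3*2 = 6
Therefore out = [0, 2, 4, 6].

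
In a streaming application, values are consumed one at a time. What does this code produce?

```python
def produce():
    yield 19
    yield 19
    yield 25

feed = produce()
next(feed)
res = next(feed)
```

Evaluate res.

Step 1: produce() creates a generator.
Step 2: next(feed) yields 19 (consumed and discarded).
Step 3: next(feed) yields 19, assigned to res.
Therefore res = 19.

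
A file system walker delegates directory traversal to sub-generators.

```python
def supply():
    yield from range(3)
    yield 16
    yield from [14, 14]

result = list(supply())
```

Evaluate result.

Step 1: Trace yields in order:
  yield 0
  yield 1
  yield 2
  yield 16
  yield 14
  yield 14
Therefore result = [0, 1, 2, 16, 14, 14].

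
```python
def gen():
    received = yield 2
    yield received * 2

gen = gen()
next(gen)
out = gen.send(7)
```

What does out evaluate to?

Step 1: next(gen) advances to first yield, producing 2.
Step 2: send(7) resumes, received = 7.
Step 3: yield received * 2 = 7 * 2 = 14.
Therefore out = 14.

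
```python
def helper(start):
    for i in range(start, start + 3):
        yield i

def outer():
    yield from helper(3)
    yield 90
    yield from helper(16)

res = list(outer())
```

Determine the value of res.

Step 1: outer() delegates to helper(3):
  yield 3
  yield 4
  yield 5
Step 2: yield 90
Step 3: Delegates to helper(16):
  yield 16
  yield 17
  yield 18
Therefore res = [3, 4, 5, 90, 16, 17, 18].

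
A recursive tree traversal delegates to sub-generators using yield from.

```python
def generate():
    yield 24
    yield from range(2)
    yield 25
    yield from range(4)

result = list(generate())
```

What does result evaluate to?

Step 1: Trace yields in order:
  yield 24
  yield 0
  yield 1
  yield 25
  yield 0
  yield 1
  yield 2
  yield 3
Therefore result = [24, 0, 1, 25, 0, 1, 2, 3].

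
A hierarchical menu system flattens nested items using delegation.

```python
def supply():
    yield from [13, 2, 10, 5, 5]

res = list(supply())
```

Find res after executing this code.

Step 1: yield from delegates to the iterable, yielding each element.
Step 2: Collected values: [13, 2, 10, 5, 5].
Therefore res = [13, 2, 10, 5, 5].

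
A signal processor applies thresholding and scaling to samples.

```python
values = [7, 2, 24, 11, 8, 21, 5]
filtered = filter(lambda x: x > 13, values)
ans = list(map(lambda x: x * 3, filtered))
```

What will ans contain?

Step 1: Filter values for elements > 13:
  7: removed
  2: removed
  24: kept
  11: removed
  8: removed
  21: kept
  5: removed
Step 2: Map x * 3 on filtered [24, 21]:
  24 -> 72
  21 -> 63
Therefore ans = [72, 63].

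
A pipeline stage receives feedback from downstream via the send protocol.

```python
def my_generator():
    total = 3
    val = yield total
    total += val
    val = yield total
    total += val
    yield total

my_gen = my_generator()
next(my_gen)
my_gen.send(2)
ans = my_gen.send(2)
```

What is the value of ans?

Step 1: next() -> yield total=3.
Step 2: send(2) -> val=2, total = 3+2 = 5, yield 5.
Step 3: send(2) -> val=2, total = 5+2 = 7, yield 7.
Therefore ans = 7.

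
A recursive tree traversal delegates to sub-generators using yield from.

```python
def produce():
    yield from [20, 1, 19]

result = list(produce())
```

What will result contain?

Step 1: yield from delegates to the iterable, yielding each element.
Step 2: Collected values: [20, 1, 19].
Therefore result = [20, 1, 19].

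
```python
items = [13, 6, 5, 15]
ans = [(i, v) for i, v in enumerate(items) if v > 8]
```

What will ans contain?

Step 1: Filter enumerate([13, 6, 5, 15]) keeping v > 8:
  (0, 13): 13 > 8, included
  (1, 6): 6 <= 8, excluded
  (2, 5): 5 <= 8, excluded
  (3, 15): 15 > 8, included
Therefore ans = [(0, 13), (3, 15)].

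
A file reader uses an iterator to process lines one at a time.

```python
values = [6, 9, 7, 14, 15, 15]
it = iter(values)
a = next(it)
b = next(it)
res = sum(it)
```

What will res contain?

Step 1: Create iterator over [6, 9, 7, 14, 15, 15].
Step 2: a = next() = 6, b = next() = 9.
Step 3: sum() of remaining [7, 14, 15, 15] = 51.
Therefore res = 51.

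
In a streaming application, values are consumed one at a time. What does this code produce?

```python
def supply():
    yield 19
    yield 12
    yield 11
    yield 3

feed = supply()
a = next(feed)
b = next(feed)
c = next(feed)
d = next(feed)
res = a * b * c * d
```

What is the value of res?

Step 1: Create generator and consume all values:
  a = next(feed) = 19
  b = next(feed) = 12
  c = next(feed) = 11
  d = next(feed) = 3
Step 2: res = 19 * 12 * 11 * 3 = 7524.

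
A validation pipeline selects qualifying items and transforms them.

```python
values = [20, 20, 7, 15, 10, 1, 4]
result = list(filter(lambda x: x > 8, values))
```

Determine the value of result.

Step 1: Filter elements > 8:
  20: kept
  20: kept
  7: removed
  15: kept
  10: kept
  1: removed
  4: removed
Therefore result = [20, 20, 15, 10].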